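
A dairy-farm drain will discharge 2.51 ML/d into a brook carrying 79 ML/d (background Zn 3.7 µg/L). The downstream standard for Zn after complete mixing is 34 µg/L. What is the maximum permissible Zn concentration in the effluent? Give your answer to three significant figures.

At the limit, (Qr·Cr + Qe·Cₑ)/(Qr + Qe) = 34:
Cₑ = (81.51·34 − 79.00·3.700) / 2.510 = 987.7 µg/L.

988 µg/L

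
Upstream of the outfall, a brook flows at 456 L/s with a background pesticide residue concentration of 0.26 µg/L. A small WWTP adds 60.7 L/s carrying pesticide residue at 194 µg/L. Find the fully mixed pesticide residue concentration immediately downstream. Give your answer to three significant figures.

23.0 µg/L

Mass balance: C = (456.0·0.2600 + 60.70·194.0) / 516.7 = 11890/516.7 = 23.02 µg/L.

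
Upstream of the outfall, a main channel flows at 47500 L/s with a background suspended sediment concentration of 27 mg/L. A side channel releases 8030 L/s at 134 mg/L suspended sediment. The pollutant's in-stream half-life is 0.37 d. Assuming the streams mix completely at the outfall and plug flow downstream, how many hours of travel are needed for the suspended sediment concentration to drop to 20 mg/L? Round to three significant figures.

Conservation of mass: C = (47500·27.00 + 8030·134.0) / 55530 = 2359000/55530 = 42.47 mg/L.
Half-life 0.37 d → k = ln 2 / 0.37 = 1.873 d⁻¹.
42.47·exp(−k·t) = 20 → t = ln(42.47/20)/k = 34730 s = 9.648 h.

9.65 h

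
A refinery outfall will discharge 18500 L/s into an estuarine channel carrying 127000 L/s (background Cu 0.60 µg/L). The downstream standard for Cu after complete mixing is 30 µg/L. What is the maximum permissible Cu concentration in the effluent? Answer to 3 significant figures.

At the limit, (Qr·Cr + Qe·Cₑ)/(Qr + Qe) = 30:
Cₑ = (145500·30 − 127000·0.6000) / 18500 = 231.8 µg/L.

232 µg/L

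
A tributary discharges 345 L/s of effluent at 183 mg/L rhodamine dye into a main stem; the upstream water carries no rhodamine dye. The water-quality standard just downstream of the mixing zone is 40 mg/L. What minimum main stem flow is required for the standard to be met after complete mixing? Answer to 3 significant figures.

Set C_mix = 40: (Q·0 + 345.0·183.0) / (Q + 345.0) = 40
→ Q = 345.0·(183.0 − 40)/(40 − 0) = 1233 L/s.

1230 L/s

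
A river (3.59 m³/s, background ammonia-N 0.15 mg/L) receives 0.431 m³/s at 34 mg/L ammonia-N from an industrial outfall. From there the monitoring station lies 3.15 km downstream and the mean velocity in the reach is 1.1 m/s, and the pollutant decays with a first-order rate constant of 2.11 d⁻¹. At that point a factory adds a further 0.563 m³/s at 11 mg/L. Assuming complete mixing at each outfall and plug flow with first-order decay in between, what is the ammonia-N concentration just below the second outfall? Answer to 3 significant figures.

Flow-weighted average: C = (3.590·0.1500 + 0.4310·34.00) / 4.021 = 15.19/4.021 = 3.778 mg/L; combined flow 4.021 m³/s.
Travel time t = 3.15·1000 / 1.1 = 2864 s = 0.7955 h.
Applying C = C₀e^(−kt): 3.778 × 0.9325 = 3.523 mg/L.
At the second outfall, C = (4.021·3.523 + 0.5630·11.00) / (4.021 + 0.5630) = 4.441 mg/L.

4.44 mg/L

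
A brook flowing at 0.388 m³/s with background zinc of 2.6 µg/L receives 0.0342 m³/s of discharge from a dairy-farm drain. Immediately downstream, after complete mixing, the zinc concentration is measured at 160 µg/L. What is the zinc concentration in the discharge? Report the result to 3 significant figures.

Mass balance: 0.3880·2.600 + 0.03420·Cₑ = 0.4222·160.0
→ Cₑ = (0.4222·160.0 − 0.3880·2.600) / 0.03420 = 1946 µg/L.

1950 µg/L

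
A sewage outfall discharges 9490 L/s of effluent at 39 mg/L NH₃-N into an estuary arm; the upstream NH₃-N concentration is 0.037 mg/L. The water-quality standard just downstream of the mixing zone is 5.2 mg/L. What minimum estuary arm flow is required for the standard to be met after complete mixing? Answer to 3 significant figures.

62100 L/s

Set C_mix = 5.2: (Q·0.03700 + 9490·39.00) / (Q + 9490) = 5.2
→ Q = 9490·(39.00 − 5.2)/(5.2 − 0.03700) = 62130 L/s.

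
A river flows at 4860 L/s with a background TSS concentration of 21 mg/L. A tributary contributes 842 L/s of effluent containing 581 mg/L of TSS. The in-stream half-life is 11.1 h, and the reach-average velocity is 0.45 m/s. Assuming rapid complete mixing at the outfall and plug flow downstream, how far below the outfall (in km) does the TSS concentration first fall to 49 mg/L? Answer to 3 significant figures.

19.4 km

After mixing, C = (4860·21.00 + 842.0·581.0) / 5702 = 591300/5702 = 103.7 mg/L.
Half-life 11.1 h → k = ln 2 / 11.1 = 0.06245 h⁻¹ = 1.499 d⁻¹.
Set 103.7·exp(−k·t) = 49 → t = ln(103.7/49)/k = 43220 s = 12.00 h.
Distance = v·t = 0.45·43220 = 19450 m = 19.45 km.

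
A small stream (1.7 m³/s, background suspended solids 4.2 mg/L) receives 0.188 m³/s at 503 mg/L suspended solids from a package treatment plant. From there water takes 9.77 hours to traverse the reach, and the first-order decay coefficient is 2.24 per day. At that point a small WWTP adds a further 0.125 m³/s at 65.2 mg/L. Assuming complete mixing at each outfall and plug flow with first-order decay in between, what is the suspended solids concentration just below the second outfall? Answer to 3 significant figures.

24.3 mg/L

Mass balance: C = (1.700·4.200 + 0.1880·503.0) / 1.888 = 101.7/1.888 = 53.87 mg/L; combined flow 1.888 m³/s.
Applying C = C₀e^(−kt): 53.87 × 0.4018 = 21.64 mg/L.
Second outfall: C = (1.888·21.64 + 0.1250·65.20)/2.013 = 24.35 mg/L.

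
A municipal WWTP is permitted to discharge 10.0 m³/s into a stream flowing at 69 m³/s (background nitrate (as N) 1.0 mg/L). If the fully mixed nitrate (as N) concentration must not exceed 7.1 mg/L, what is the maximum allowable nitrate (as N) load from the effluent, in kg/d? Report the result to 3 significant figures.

Mass balance at the limit: 69.00·1.000 + 10.00·Cₑ = 79.00·7.1 → Cₑ = 49.19 mg/L.
Load = 10.00 m³/s × 49.19 g/m³ × 86 400 s/d = 42500 kg/d.

42500 kg/d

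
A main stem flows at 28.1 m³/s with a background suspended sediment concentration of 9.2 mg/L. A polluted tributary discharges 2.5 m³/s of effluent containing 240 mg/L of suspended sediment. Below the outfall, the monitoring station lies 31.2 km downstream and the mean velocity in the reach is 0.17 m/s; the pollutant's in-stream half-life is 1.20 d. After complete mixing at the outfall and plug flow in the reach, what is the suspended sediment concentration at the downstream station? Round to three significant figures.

Conservation of mass: C = (28.10·9.200 + 2.500·240.0) / 30.60 = 858.5/30.60 = 28.06 mg/L.
Travel time t = 31.2·1000 / 0.17 = 183500 s = 50.98 h.
Half-life 1.20 d → k = ln 2 / 1.20 = 0.5776 d⁻¹.
Decay over the reach: 28.06·exp(−kt) = 28.06·0.2932 = 8.225 mg/L.

8.23 mg/L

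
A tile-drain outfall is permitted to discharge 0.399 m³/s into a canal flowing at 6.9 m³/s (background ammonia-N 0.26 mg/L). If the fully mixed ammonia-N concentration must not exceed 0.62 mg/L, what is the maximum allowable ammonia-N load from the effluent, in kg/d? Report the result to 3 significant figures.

Mass balance at the limit: 6.900·0.2600 + 0.3990·Cₑ = 7.299·0.62 → Cₑ = 6.846 mg/L.
Load = 0.3990 m³/s × 6.846 g/m³ × 86 400 s/d = 236.0 kg/d.

236 kg/d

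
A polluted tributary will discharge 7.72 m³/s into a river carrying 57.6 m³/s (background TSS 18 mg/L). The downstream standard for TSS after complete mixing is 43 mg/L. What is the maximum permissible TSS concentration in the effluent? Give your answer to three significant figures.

230 mg/L

At the limit, (Qr·Cr + Qe·Cₑ)/(Qr + Qe) = 43:
Cₑ = (65.32·43 − 57.60·18.00) / 7.720 = 229.5 mg/L.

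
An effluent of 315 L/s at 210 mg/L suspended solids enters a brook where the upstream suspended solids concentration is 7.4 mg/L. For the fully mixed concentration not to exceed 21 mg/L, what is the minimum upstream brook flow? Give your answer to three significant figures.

Set C_mix = 21: (Q·7.400 + 315.0·210.0) / (Q + 315.0) = 21
→ Q = 315.0·(210.0 − 21)/(21 − 7.400) = 4378 L/s.

4380 L/s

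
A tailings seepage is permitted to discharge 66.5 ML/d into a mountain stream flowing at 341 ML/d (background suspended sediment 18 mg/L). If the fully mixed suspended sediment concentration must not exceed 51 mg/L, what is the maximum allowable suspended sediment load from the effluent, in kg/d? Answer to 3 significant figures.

Mass balance at the limit: 341.0·18.00 + 66.50·Cₑ = 407.5·51 → Cₑ = 220.2 mg/L.
66.50 ML/d = 0.7697 m³/s. Load = 0.7697 m³/s × 220.2 g/m³ × 86 400 s/d = 14640 kg/d.

14600 kg/d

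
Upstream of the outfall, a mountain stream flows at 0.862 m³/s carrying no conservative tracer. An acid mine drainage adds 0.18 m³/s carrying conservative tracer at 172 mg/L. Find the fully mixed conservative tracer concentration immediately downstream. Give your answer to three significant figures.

29.7 mg/L

Flow-weighted average: C = (0.8620·0 + 0.1800·172.0) / 1.042 = 30.96/1.042 = 29.71 mg/L.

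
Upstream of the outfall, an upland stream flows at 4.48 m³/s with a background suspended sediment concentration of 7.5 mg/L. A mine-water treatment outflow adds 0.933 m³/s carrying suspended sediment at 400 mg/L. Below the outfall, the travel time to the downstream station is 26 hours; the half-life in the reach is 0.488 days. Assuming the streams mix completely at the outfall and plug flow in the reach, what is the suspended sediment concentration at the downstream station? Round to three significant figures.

Mixed concentration C = ΣQC/ΣQ = (4.480·7.500 + 0.9330·400.0) / 5.413 = 406.8/5.413 = 75.15 mg/L.
Half-life 0.488 d → k = ln 2 / 0.488 = 1.420 d⁻¹.
First-order decay: C = 75.15·exp(−k·t) = 75.15·0.2146 = 16.13 mg/L.

16.1 mg/L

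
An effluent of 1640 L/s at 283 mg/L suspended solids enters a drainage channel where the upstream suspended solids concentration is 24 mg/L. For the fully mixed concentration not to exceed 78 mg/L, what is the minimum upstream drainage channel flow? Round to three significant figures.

6230 L/s

Set C_mix = 78: (Q·24.00 + 1640·283.0) / (Q + 1640) = 78
→ Q = 1640·(283.0 − 78)/(78 − 24.00) = 6226 L/s.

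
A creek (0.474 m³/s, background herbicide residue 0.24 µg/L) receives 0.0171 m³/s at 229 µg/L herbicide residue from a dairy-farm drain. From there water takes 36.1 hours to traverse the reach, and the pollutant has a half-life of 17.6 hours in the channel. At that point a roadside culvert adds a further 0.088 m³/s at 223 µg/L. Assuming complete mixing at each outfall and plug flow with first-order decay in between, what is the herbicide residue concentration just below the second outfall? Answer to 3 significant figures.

35.6 µg/L

Conservation of mass: C = (0.4740·0.2400 + 0.01710·229.0) / 0.4911 = 4.030/0.4911 = 8.205 µg/L; combined flow 0.4911 m³/s.
Half-life 17.6 h → k = ln 2 / 17.6 = 0.03938 h⁻¹ = 0.9452 d⁻¹.
First-order decay: C = 8.205·exp(−k·t) = 8.205·0.2413 = 1.980 µg/L.
Second outfall: C = (0.4911·1.980 + 0.08800·223.0)/0.5791 = 35.57 µg/L.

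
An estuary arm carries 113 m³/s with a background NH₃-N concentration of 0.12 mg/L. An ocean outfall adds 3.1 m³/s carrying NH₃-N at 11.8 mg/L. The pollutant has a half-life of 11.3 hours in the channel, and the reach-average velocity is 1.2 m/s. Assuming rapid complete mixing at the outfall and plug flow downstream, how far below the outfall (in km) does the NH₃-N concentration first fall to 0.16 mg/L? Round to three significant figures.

69.9 km

After mixing, C = (113.0·0.1200 + 3.100·11.80) / 116.1 = 50.14/116.1 = 0.4319 mg/L.
Half-life 11.3 h → k = ln 2 / 11.3 = 0.06134 h⁻¹ = 1.472 d⁻¹.
Set 0.4319·exp(−k·t) = 0.16 → t = ln(0.4319/0.16)/k = 58270 s = 16.19 h.
Distance = v·t = 1.2·58270 = 69930 m = 69.93 km.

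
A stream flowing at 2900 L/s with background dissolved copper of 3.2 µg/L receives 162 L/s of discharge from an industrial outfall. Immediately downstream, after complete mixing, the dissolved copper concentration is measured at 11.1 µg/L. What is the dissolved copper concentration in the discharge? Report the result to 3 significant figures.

Mass balance: 2900·3.200 + 162.0·Cₑ = 3062·11.10
→ Cₑ = (3062·11.10 − 2900·3.200) / 162.0 = 152.5 µg/L.

153 µg/L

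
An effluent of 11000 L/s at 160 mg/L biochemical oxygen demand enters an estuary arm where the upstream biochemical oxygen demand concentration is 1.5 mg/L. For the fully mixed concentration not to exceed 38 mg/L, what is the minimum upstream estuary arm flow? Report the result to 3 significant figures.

Set C_mix = 38: (Q·1.500 + 11000·160.0) / (Q + 11000) = 38
→ Q = 11000·(160.0 − 38)/(38 − 1.500) = 36770 L/s.

36800 L/s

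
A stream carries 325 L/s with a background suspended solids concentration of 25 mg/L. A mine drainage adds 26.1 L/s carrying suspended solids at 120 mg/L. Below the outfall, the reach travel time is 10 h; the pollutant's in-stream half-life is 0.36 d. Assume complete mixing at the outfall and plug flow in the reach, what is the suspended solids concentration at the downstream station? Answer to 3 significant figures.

14.4 mg/L

Mixed concentration C = ΣQC/ΣQ = (325.0·25.00 + 26.10·120.0) / 351.1 = 11260/351.1 = 32.06 mg/L.
Half-life 0.36 d → k = ln 2 / 0.36 = 1.925 d⁻¹.
After decay, C = 32.06 × e^(−kt) = 32.06 × 0.4483 = 14.37 mg/L.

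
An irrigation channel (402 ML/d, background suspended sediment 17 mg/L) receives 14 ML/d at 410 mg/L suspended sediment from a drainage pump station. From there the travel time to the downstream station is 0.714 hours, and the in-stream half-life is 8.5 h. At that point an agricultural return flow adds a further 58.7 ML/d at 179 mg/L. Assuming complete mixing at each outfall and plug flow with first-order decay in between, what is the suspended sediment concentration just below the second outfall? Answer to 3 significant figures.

Mixed concentration C = ΣQC/ΣQ = (402.0·17.00 + 14.00·410.0) / 416.0 = 12570/416.0 = 30.23 mg/L; combined flow 416.0 ML/d.
Half-life 8.5 h → k = ln 2 / 8.5 = 0.08155 h⁻¹ = 1.957 d⁻¹.
Applying C = C₀e^(−kt): 30.23 × 0.9434 = 28.52 mg/L.
Second outfall: C = (416.0·28.52 + 58.70·179.0)/474.7 = 47.12 mg/L.

47.1 mg/L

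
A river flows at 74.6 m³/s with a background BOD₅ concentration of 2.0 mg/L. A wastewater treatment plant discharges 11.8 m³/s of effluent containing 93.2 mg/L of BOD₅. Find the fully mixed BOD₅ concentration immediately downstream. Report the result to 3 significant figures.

14.5 mg/L

Conservation of mass: C = (74.60·2.000 + 11.80·93.20) / 86.40 = 1249/86.40 = 14.46 mg/L.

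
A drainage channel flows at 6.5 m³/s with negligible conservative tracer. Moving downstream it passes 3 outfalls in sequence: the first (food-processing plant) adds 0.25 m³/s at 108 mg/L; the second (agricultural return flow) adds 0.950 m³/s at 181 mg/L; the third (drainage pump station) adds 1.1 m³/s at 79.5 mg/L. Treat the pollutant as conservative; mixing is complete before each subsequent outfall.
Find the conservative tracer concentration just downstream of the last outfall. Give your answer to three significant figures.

Below outfall 1: Q → 6.750 m³/s, C = (6.500·0 + 0.2500·108.0)/6.750 = 4.000 mg/L.
Below outfall 2: Q → 7.700 m³/s, C = (6.750·4.000 + 0.9500·181.0)/7.700 = 25.84 mg/L.
Below outfall 3: Q → 8.800 m³/s, C = (7.700·25.84 + 1.100·79.50)/8.800 = 32.55 mg/L.

32.5 mg/L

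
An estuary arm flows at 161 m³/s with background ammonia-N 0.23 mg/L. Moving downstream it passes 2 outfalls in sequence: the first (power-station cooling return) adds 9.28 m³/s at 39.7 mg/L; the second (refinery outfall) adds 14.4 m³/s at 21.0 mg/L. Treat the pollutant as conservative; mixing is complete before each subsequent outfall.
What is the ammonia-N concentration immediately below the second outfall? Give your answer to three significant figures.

Outfall 1: combined Q = 170.3 m³/s; C = (161.0·0.2300 + 9.280·39.70)/170.3 = 2.381 mg/L.
Outfall 2: combined Q = 184.7 m³/s; C = (170.3·2.381 + 14.40·21.00)/184.7 = 3.833 mg/L.

3.83 mg/L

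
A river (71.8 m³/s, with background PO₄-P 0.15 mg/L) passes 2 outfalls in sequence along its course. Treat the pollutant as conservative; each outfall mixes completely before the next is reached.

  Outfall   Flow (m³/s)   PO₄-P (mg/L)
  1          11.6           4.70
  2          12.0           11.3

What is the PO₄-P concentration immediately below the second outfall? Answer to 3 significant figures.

After outfall 1: Q = 71.80 + 11.60 = 83.40 m³/s; C = (71.80·0.1500 + 11.60·4.700)/83.40 = 0.7829 mg/L.
After outfall 2: Q = 83.40 + 12.00 = 95.40 m³/s; C = (83.40·0.7829 + 12.00·11.30)/95.40 = 2.106 mg/L.

2.11 mg/L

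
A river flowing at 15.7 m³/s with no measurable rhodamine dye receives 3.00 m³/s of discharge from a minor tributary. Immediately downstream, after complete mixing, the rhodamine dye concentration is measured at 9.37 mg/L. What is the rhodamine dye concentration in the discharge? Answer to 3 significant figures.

Mass balance: 15.70·0 + 3.000·Cₑ = 18.70·9.370
→ Cₑ = (18.70·9.370 − 15.70·0) / 3.000 = 58.41 mg/L.

58.4 mg/L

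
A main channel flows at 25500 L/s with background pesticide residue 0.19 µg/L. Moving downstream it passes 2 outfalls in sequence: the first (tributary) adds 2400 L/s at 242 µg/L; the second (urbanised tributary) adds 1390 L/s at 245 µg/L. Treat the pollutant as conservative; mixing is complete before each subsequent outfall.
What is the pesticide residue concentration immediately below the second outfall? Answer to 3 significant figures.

31.6 µg/L

Below outfall 1: Q → 27900 L/s, C = (25500·0.1900 + 2400·242.0)/27900 = 20.99 µg/L.
Below outfall 2: Q → 29290 L/s, C = (27900·20.99 + 1390·245.0)/29290 = 31.62 µg/L.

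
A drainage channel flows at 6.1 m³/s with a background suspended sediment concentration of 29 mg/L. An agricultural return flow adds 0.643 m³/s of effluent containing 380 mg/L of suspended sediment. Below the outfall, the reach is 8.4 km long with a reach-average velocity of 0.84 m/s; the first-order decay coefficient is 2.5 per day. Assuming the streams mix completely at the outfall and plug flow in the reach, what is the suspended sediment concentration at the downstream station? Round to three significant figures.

Conservation of mass: C = (6.100·29.00 + 0.6430·380.0) / 6.743 = 421.2/6.743 = 62.47 mg/L.
Travel time t = 8.4·1000 / 0.84 = 10000 s = 2.778 h.
Decay over the reach: 62.47·exp(−kt) = 62.47·0.7487 = 46.77 mg/L.

46.8 mg/L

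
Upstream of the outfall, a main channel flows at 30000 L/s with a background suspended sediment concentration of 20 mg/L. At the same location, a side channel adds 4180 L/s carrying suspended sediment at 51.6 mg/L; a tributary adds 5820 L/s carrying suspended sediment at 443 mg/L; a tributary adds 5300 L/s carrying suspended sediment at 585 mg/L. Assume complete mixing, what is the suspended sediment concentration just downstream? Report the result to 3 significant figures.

Mixed concentration C = ΣQC/ΣQ = (30000·20.00 + 4180·51.60 + 5820·443.0 + 5300·585.0) / 45300 = 6494000/45300 = 143.4 mg/L.

143 mg/L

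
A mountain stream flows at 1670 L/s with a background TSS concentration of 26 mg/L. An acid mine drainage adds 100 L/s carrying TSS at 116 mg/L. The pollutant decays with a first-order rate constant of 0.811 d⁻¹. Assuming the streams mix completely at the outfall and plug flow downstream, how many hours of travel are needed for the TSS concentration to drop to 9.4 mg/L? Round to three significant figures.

Mixed concentration C = ΣQC/ΣQ = (1670·26.00 + 100.0·116.0) / 1770 = 55020/1770 = 31.08 mg/L.
31.08·exp(−k·t) = 9.4 → t = ln(31.08/9.4)/k = 127400 s = 35.39 h.

35.4 h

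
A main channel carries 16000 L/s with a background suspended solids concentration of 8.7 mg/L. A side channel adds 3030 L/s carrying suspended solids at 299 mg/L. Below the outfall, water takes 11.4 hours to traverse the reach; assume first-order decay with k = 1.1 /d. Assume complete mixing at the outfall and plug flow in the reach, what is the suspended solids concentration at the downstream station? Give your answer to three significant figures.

After mixing, C = (16000·8.700 + 3030·299.0) / 19030 = 1045000/19030 = 54.92 mg/L.
Applying C = C₀e^(−kt): 54.92 × 0.5930 = 32.57 mg/L.

32.6 mg/L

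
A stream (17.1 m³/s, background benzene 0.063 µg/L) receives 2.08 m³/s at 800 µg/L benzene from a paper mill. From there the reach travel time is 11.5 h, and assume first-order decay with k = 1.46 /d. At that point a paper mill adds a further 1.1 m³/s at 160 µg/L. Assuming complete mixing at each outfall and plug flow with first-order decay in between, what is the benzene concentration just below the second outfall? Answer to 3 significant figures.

After mixing, C = (17.10·0.06300 + 2.080·800.0) / 19.18 = 1665/19.18 = 86.81 µg/L; combined flow 19.18 m³/s.
After decay, C = 86.81 × e^(−kt) = 86.81 × 0.4968 = 43.13 µg/L.
At the second outfall, C = (19.18·43.13 + 1.100·160.0) / (19.18 + 1.100) = 49.47 µg/L.

49.5 µg/L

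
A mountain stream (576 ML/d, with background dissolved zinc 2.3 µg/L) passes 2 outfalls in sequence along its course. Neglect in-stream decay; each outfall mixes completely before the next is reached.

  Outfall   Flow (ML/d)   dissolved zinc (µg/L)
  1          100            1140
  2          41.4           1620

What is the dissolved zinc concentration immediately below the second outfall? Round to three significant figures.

After outfall 1: Q = 576.0 + 100.0 = 676.0 ML/d; C = (576.0·2.300 + 100.0·1140)/676.0 = 170.6 µg/L.
After outfall 2: Q = 676.0 + 41.40 = 717.4 ML/d; C = (676.0·170.6 + 41.40·1620)/717.4 = 254.2 µg/L.

254 µg/L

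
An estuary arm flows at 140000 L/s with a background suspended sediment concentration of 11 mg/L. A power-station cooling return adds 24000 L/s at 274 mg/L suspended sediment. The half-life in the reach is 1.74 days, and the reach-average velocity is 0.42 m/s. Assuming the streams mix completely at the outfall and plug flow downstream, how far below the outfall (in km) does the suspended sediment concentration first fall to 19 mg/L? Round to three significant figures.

87.2 km

Conservation of mass: C = (140000·11.00 + 24000·274.0) / 164000 = 8116000/164000 = 49.49 mg/L.
Half-life 1.74 d → k = ln 2 / 1.74 = 0.3984 d⁻¹.
Set 49.49·exp(−k·t) = 19 → t = ln(49.49/19)/k = 207600 s = 57.67 h.
Distance = v·t = 0.42·207600 = 87200 m = 87.20 km.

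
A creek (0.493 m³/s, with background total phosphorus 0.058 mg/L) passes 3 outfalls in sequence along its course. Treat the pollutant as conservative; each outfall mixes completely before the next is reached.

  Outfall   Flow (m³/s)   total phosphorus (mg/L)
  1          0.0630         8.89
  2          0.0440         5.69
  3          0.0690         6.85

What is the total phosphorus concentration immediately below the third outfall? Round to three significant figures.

1.96 mg/L

Below outfall 1: Q → 0.5560 m³/s, C = (0.4930·0.05800 + 0.06300·8.890)/0.5560 = 1.059 mg/L.
Below outfall 2: Q → 0.6000 m³/s, C = (0.5560·1.059 + 0.04400·5.690)/0.6000 = 1.398 mg/L.
Below outfall 3: Q → 0.6690 m³/s, C = (0.6000·1.398 + 0.06900·6.850)/0.6690 = 1.961 mg/L.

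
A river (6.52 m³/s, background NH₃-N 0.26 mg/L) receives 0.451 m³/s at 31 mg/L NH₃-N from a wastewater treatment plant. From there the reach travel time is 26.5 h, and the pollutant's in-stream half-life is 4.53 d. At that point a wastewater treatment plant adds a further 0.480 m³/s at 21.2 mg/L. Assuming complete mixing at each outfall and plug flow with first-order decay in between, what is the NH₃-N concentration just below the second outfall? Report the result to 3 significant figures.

3.14 mg/L

Mixed concentration C = ΣQC/ΣQ = (6.520·0.2600 + 0.4510·31.00) / 6.971 = 15.68/6.971 = 2.249 mg/L; combined flow 6.971 m³/s.
Half-life 4.53 d → k = ln 2 / 4.53 = 0.1530 d⁻¹.
First-order decay: C = 2.249·exp(−k·t) = 2.249·0.8445 = 1.899 mg/L.
Second outfall: C = (6.971·1.899 + 0.4800·21.20)/7.451 = 3.143 mg/L.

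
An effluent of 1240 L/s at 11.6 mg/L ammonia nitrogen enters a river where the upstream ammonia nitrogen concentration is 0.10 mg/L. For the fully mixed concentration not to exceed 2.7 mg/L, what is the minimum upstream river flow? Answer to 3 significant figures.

4240 L/s

Set C_mix = 2.7: (Q·0.1000 + 1240·11.60) / (Q + 1240) = 2.7
→ Q = 1240·(11.60 − 2.7)/(2.7 − 0.1000) = 4245 L/s.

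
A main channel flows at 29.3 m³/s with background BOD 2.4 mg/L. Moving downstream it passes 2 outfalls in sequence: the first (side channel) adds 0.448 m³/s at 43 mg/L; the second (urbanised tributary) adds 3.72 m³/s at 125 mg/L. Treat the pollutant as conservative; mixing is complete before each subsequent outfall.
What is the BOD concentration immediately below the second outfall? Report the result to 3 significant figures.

After outfall 1: Q = 29.30 + 0.4480 = 29.75 m³/s; C = (29.30·2.400 + 0.4480·43.00)/29.75 = 3.011 mg/L.
After outfall 2: Q = 29.75 + 3.720 = 33.47 m³/s; C = (29.75·3.011 + 3.720·125.0)/33.47 = 16.57 mg/L.

16.6 mg/L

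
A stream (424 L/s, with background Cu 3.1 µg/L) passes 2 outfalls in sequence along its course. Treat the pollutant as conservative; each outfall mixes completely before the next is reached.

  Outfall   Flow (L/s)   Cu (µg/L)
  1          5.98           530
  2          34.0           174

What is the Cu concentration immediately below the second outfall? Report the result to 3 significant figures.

Below outfall 1: Q → 430.0 L/s, C = (424.0·3.100 + 5.980·530.0)/430.0 = 10.43 µg/L.
Below outfall 2: Q → 464.0 L/s, C = (430.0·10.43 + 34.00·174.0)/464.0 = 22.41 µg/L.

22.4 µg/L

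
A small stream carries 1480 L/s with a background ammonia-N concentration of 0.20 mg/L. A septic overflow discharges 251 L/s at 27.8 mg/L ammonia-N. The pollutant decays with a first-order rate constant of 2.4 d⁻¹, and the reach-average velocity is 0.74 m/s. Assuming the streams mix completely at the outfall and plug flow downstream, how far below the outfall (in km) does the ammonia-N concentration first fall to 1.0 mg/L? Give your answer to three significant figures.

Mixed concentration C = ΣQC/ΣQ = (1480·0.2000 + 251.0·27.80) / 1731 = 7274/1731 = 4.202 mg/L.
Set 4.202·exp(−k·t) = 1.0 → t = ln(4.202/1.0)/k = 51680 s = 14.36 h.
Distance = v·t = 0.74·51680 = 38240 m = 38.24 km.

38.2 km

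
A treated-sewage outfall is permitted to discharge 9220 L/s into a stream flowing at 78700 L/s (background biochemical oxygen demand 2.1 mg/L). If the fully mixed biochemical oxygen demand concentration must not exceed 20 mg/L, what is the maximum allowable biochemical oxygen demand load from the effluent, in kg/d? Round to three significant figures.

Mass balance at the limit: 78700·2.100 + 9220·Cₑ = 87920·20 → Cₑ = 172.8 mg/L.
9220 L/s = 9.220 m³/s. Load = 9.220 m³/s × 172.8 g/m³ × 86 400 s/d = 137600 kg/d.

138000 kg/d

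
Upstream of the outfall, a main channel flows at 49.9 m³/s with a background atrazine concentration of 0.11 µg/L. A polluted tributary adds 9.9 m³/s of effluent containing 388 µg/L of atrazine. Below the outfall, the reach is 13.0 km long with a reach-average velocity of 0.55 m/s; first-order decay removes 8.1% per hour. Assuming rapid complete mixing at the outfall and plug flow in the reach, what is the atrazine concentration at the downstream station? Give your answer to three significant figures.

36.9 µg/L

Flow-weighted average: C = (49.90·0.1100 + 9.900·388.0) / 59.80 = 3847/59.80 = 64.33 µg/L.
Travel time t = 13.0·1000 / 0.55 = 23640 s = 6.566 h.
8.1%/h lost → k = −ln(1 − 0.081) = 0.08447 h⁻¹.
After decay, C = 64.33 × e^(−kt) = 64.33 × 0.5743 = 36.94 µg/L.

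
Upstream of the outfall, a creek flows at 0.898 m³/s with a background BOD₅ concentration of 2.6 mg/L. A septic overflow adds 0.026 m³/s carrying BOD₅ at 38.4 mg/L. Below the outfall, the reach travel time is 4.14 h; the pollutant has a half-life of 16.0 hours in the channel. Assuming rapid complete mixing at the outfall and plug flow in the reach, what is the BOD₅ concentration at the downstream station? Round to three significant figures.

3.02 mg/L

Conservation of mass: C = (0.8980·2.600 + 0.02600·38.40) / 0.9240 = 3.333/0.9240 = 3.607 mg/L.
Half-life 16.0 h → k = ln 2 / 16.0 = 0.04332 h⁻¹ = 1.040 d⁻¹.
After decay, C = 3.607 × e^(−kt) = 3.607 × 0.8358 = 3.015 mg/L.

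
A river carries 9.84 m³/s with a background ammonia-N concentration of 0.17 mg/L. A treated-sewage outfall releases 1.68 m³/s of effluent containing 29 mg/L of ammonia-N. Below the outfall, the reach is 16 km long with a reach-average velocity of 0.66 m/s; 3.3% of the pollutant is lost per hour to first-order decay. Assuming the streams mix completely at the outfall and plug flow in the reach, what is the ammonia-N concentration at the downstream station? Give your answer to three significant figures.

Flow-weighted average: C = (9.840·0.1700 + 1.680·29.00) / 11.52 = 50.39/11.52 = 4.374 mg/L.
Travel time t = 16·1000 / 0.66 = 24240 s = 6.734 h.
3.3%/h lost → k = −ln(1 − 0.033) = 0.03356 h⁻¹.
Decay over the reach: 4.374·exp(−kt) = 4.374·0.7977 = 3.490 mg/L.

3.49 mg/L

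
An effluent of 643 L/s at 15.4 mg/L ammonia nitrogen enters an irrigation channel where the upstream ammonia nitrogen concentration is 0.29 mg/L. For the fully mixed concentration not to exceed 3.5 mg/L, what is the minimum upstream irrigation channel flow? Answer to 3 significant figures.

2380 L/s

Set C_mix = 3.5: (Q·0.2900 + 643.0·15.40) / (Q + 643.0) = 3.5
→ Q = 643.0·(15.40 − 3.5)/(3.5 − 0.2900) = 2384 L/s.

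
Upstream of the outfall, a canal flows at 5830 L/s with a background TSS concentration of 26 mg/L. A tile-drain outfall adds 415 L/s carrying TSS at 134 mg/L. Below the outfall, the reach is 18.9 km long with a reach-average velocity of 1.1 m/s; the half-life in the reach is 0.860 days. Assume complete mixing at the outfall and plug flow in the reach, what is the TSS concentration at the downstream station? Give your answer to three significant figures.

Mass balance: C = (5830·26.00 + 415.0·134.0) / 6245 = 207200/6245 = 33.18 mg/L.
Travel time t = 18.9·1000 / 1.1 = 17180 s = 4.773 h.
Half-life 0.860 d → k = ln 2 / 0.860 = 0.8060 d⁻¹.
After decay, C = 33.18 × e^(−kt) = 33.18 × 0.8519 = 28.26 mg/L.

28.3 mg/L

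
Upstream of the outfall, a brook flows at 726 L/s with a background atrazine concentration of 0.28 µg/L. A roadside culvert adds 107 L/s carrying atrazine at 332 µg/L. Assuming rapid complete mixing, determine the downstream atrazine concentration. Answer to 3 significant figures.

42.9 µg/L

Flow-weighted average: C = (726.0·0.2800 + 107.0·332.0) / 833.0 = 35730/833.0 = 42.89 µg/L.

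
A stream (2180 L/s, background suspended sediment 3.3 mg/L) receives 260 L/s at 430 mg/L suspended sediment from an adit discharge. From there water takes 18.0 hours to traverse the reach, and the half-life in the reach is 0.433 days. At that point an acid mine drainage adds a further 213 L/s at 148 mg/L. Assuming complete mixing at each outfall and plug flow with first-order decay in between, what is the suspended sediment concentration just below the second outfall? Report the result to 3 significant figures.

Conservation of mass: C = (2180·3.300 + 260.0·430.0) / 2440 = 119000/2440 = 48.77 mg/L; combined flow 2440 L/s.
Half-life 0.433 d → k = ln 2 / 0.433 = 1.601 d⁻¹.
First-order decay: C = 48.77·exp(−k·t) = 48.77·0.3010 = 14.68 mg/L.
Second outfall: C = (2440·14.68 + 213.0·148.0)/2653 = 25.38 mg/L.

25.4 mg/L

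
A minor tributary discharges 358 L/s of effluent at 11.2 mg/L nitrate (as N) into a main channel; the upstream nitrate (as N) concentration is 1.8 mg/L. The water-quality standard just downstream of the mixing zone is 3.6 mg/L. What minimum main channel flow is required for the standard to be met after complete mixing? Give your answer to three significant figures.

1510 L/s

Set C_mix = 3.6: (Q·1.800 + 358.0·11.20) / (Q + 358.0) = 3.6
→ Q = 358.0·(11.20 − 3.6)/(3.6 − 1.800) = 1512 L/s.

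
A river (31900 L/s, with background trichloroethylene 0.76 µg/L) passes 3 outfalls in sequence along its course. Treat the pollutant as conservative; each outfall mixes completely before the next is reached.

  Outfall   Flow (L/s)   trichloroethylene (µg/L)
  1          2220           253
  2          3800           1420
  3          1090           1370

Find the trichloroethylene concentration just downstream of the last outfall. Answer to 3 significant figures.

After outfall 1: Q = 31900 + 2220 = 34120 L/s; C = (31900·0.7600 + 2220·253.0)/34120 = 17.17 µg/L.
After outfall 2: Q = 34120 + 3800 = 37920 L/s; C = (34120·17.17 + 3800·1420)/37920 = 157.8 µg/L.
After outfall 3: Q = 37920 + 1090 = 39010 L/s; C = (37920·157.8 + 1090·1370)/39010 = 191.6 µg/L.

192 µg/L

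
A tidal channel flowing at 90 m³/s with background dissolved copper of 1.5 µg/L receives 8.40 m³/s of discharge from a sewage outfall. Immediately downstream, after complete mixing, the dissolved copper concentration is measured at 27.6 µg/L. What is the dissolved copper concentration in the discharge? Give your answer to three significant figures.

Mass balance: 90.00·1.500 + 8.400·Cₑ = 98.40·27.60
→ Cₑ = (98.40·27.60 − 90.00·1.500) / 8.400 = 307.2 µg/L.

307 µg/L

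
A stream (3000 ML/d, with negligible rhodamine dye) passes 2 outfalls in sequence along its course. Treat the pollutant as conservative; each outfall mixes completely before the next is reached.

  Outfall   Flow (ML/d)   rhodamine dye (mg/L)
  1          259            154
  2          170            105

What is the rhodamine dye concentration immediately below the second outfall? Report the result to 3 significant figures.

Below outfall 1: Q → 3259 ML/d, C = (3000·0 + 259.0·154.0)/3259 = 12.24 mg/L.
Below outfall 2: Q → 3429 ML/d, C = (3259·12.24 + 170.0·105.0)/3429 = 16.84 mg/L.

16.8 mg/L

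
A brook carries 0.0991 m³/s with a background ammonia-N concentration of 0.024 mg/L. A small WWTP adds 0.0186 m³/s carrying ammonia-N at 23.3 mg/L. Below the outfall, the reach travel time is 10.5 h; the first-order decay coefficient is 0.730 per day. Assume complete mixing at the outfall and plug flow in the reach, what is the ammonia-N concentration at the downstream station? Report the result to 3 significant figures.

2.69 mg/L

After mixing, C = (0.09910·0.02400 + 0.01860·23.30) / 0.1177 = 0.4358/0.1177 = 3.702 mg/L.
After decay, C = 3.702 × e^(−kt) = 3.702 × 0.7266 = 2.690 mg/L.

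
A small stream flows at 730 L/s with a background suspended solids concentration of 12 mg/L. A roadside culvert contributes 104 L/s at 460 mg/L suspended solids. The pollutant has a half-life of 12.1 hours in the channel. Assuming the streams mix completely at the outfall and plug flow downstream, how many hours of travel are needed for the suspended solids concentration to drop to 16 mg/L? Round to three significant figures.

Mixed concentration C = ΣQC/ΣQ = (730.0·12.00 + 104.0·460.0) / 834.0 = 56600/834.0 = 67.87 mg/L.
Half-life 12.1 h → k = ln 2 / 12.1 = 0.05728 h⁻¹ = 1.375 d⁻¹.
67.87·exp(−k·t) = 16 → t = ln(67.87/16)/k = 90810 s = 25.22 h.

25.2 h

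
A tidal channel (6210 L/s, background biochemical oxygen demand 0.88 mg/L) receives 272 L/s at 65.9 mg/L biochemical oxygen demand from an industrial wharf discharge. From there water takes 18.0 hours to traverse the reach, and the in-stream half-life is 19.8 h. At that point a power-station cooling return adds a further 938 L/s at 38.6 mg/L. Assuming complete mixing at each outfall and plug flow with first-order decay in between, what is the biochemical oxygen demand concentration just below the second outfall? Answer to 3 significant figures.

6.56 mg/L

Flow-weighted average: C = (6210·0.8800 + 272.0·65.90) / 6482 = 23390/6482 = 3.608 mg/L; combined flow 6482 L/s.
Half-life 19.8 h → k = ln 2 / 19.8 = 0.03501 h⁻¹ = 0.8402 d⁻¹.
Applying C = C₀e^(−kt): 3.608 × 0.5325 = 1.922 mg/L.
At the second outfall, C = (6482·1.922 + 938.0·38.60) / (6482 + 938.0) = 6.558 mg/L.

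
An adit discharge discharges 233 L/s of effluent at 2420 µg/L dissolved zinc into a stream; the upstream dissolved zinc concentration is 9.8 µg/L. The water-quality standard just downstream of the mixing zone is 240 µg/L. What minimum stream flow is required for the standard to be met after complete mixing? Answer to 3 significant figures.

Set C_mix = 240: (Q·9.800 + 233.0·2420) / (Q + 233.0) = 240
→ Q = 233.0·(2420 − 240)/(240 − 9.800) = 2207 L/s.

2210 L/s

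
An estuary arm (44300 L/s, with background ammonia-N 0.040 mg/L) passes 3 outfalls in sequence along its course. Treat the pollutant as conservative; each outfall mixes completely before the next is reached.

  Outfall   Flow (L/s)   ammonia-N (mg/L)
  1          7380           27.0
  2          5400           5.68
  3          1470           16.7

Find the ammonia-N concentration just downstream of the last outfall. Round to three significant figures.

Below outfall 1: Q → 51680 L/s, C = (44300·0.04000 + 7380·27.00)/51680 = 3.890 mg/L.
Below outfall 2: Q → 57080 L/s, C = (51680·3.890 + 5400·5.680)/57080 = 4.059 mg/L.
Below outfall 3: Q → 58550 L/s, C = (57080·4.059 + 1470·16.70)/58550 = 4.377 mg/L.

4.38 mg/L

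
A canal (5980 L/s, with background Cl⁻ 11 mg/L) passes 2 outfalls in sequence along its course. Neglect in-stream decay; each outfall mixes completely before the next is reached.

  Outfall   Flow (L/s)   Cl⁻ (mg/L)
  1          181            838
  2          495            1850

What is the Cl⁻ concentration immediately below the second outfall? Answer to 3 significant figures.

170 mg/L

Outfall 1: combined Q = 6161 L/s; C = (5980·11.00 + 181.0·838.0)/6161 = 35.30 mg/L.
Outfall 2: combined Q = 6656 L/s; C = (6161·35.30 + 495.0·1850)/6656 = 170.3 mg/L.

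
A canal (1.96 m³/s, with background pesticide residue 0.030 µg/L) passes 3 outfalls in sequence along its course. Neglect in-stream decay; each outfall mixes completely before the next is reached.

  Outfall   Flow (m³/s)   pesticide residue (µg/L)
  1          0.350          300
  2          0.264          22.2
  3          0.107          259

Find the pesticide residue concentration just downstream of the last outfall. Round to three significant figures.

Outfall 1: combined Q = 2.310 m³/s; C = (1.960·0.03000 + 0.3500·300.0)/2.310 = 45.48 µg/L.
Outfall 2: combined Q = 2.574 m³/s; C = (2.310·45.48 + 0.2640·22.20)/2.574 = 43.09 µg/L.
Outfall 3: combined Q = 2.681 m³/s; C = (2.574·43.09 + 0.1070·259.0)/2.681 = 51.71 µg/L.

51.7 µg/L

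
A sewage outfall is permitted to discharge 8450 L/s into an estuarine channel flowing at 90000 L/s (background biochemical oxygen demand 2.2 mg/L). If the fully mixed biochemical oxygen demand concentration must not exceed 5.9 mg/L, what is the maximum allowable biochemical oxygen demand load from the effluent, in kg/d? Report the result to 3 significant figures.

Mass balance at the limit: 90000·2.200 + 8450·Cₑ = 98450·5.9 → Cₑ = 45.31 mg/L.
8450 L/s = 8.450 m³/s. Load = 8.450 m³/s × 45.31 g/m³ × 86 400 s/d = 33080 kg/d.

33100 kg/d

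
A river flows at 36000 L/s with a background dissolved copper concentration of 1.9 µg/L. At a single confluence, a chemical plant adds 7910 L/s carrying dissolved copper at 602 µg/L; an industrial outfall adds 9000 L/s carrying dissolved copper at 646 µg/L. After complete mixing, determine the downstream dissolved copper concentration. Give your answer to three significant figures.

Conservation of mass: C = (36000·1.900 + 7910·602.0 + 9000·646.0) / 52910 = 10640000/52910 = 201.2 µg/L.

201 µg/L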